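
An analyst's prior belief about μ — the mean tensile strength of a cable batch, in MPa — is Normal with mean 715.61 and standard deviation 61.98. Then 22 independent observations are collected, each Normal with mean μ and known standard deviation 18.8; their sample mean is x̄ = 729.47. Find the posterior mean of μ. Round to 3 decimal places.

Prior precision 1/τ₀² = 1/61.98² = 0.00026031; data precision n/σ² = 22/18.8² = 0.0622454.
Posterior precision = 0.00026031 + 0.0622454 = 0.0625057.
Posterior mean = (0.00026031·715.61 + 0.0622454·729.47) / 0.0625057 = 729.412.

Posterior mean ≈ 729.412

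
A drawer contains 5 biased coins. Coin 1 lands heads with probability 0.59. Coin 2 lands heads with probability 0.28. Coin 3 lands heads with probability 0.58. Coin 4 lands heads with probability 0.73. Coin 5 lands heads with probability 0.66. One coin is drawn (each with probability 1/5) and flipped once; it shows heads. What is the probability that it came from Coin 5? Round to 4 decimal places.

Posterior probability ≈ 0.2324

P(heads|C1) = 0.59; P(heads|C2) = 0.28; P(heads|C3) = 0.58; P(heads|C4) = 0.73; P(heads|C5) = 0.66.
Prior × likelihood for each source: 0.2·0.59=0.1180, 0.2·0.28=0.05600, 0.2·0.58=0.1160, 0.2·0.73=0.1460, 0.2·0.66=0.1320. Summing gives P(heads) = 0.56800.
P(Coin 5 | heads) = 0.1320 / 0.56800 = 0.2324.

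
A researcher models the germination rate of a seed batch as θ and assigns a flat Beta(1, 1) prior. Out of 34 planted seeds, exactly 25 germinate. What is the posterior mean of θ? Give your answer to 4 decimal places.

Posterior mean ≈ 0.7222

The binomial likelihood is conjugate to the Beta prior: with 25 successes and 9 failures, the posterior is Beta(1+25, 1+9) = Beta(26, 10).
Posterior mean = α/(α+β) = 26/36 = 0.7222.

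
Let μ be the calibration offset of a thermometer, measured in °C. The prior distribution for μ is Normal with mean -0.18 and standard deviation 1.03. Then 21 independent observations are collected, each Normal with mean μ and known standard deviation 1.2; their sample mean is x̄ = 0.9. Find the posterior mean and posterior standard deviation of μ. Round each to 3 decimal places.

With known σ, the Normal prior is conjugate. Weight on the data is w = (n/σ²)/(n/σ² + 1/τ₀²) = 14.5833/(14.5833+0.942596) = 0.93929.
Posterior mean = w·x̄ + (1−w)·μ₀ = 0.93929·0.9 + 0.060711·-0.18 = 0.834. Posterior variance = 1/(14.5833+0.942596) = 0.0644084, so SD = 0.254.

Posterior mean ≈ 0.834; posterior SD ≈ 0.254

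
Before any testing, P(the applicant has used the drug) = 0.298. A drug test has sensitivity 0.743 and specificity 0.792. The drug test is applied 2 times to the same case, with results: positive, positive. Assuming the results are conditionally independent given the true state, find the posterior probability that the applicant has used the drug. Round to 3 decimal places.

Let H be the event that the applicant has used the drug; start with P(H) = 0.298. P('positive'|H) = 0.743, P('positive'|¬H) = 0.208.
Update on result 1 ('positive'): P(H) ← 0.743·0.2980 / (0.743·0.2980 + 0.208·0.7020) = 0.22141/0.36743 = 0.6026.
Update on result 2 ('positive'): P(H) ← 0.743·0.6026 / (0.743·0.6026 + 0.208·0.3974) = 0.44773/0.53039 = 0.8442.

Posterior P(H) ≈ 0.844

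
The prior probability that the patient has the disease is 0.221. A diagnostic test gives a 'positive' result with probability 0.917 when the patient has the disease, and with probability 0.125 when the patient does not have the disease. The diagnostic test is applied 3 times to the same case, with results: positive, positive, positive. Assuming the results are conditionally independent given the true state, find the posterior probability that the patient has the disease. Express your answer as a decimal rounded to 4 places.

Let H be the event that the patient has the disease; start with P(H) = 0.221. P('positive'|H) = 0.917, P('positive'|¬H) = 0.125.
Update on result 1 ('positive'): P(H) ← 0.917·0.2210 / (0.917·0.2210 + 0.125·0.7790) = 0.20266/0.30003 = 0.6755.
Update on result 2 ('positive'): P(H) ← 0.917·0.6755 / (0.917·0.6755 + 0.125·0.3245) = 0.61939/0.65996 = 0.9385.
Update on result 3 ('positive'): P(H) ← 0.917·0.9385 / (0.917·0.9385 + 0.125·0.0615) = 0.86063/0.86831 = 0.9912.

Posterior P(H) ≈ 0.9912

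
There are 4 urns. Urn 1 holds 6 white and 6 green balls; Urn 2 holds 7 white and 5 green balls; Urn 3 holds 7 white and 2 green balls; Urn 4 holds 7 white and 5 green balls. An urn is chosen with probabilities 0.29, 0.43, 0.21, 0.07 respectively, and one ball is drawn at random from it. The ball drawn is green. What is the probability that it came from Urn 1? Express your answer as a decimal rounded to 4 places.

Posterior probability ≈ 0.3625

Tabulate prior·likelihood by source: [1] prior 0.29, lik 0.5, product 0.1450; [2] prior 0.43, lik 0.4167, product 0.1792; [3] prior 0.21, lik 0.2222, product 0.04667; [4] prior 0.07, lik 0.4167, product 0.02917.
Normalizing constant = 0.40000; the posterior for Urn 1 is its product over the sum, 0.1450/0.40000 = 0.3625.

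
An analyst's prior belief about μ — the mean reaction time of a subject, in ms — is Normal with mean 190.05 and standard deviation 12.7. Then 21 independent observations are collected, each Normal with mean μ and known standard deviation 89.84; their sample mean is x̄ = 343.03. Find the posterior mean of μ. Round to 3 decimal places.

Posterior mean ≈ 235.271

Prior precision 1/τ₀² = 1/12.7² = 0.00620001; data precision n/σ² = 21/89.84² = 0.00260184.
Posterior precision = 0.00620001 + 0.00260184 = 0.00880185.
Posterior mean = (0.00620001·190.05 + 0.00260184·343.03) / 0.00880185 = 235.271.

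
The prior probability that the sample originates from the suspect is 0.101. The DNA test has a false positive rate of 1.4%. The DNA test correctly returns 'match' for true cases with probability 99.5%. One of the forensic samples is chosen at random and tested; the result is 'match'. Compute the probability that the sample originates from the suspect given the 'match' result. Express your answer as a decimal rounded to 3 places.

Let H be the event that the sample originates from the suspect. P(H) = 0.101, so P(¬H) = 0.899. With E the 'match' result, P(E|H) = 0.995 and P(E|¬H) = 0.014.
P(E) = 0.995·0.101 + 0.014·0.899 = 0.10050 + 0.012586 = 0.11308.
By Bayes' theorem, P(H|E) = 0.10050 / 0.11308 = 0.889.

P(H | E) ≈ 0.889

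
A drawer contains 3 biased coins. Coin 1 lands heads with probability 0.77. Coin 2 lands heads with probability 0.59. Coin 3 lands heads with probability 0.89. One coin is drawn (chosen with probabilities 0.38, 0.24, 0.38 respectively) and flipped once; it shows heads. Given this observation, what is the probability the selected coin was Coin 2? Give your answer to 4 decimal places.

Tabulate prior·likelihood by source: [1] prior 0.38, lik 0.77, product 0.2926; [2] prior 0.24, lik 0.59, product 0.1416; [3] prior 0.38, lik 0.89, product 0.3382.
Normalizing constant = 0.77240; the posterior for Coin 2 is its product over the sum, 0.1416/0.77240 = 0.1833.

Posterior probability ≈ 0.1833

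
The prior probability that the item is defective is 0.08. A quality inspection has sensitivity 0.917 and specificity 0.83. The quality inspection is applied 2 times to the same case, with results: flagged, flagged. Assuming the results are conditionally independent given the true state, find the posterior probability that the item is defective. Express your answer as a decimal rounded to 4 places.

Posterior P(H) ≈ 0.7167

Let H be the event that the item is defective; start with P(H) = 0.08. P('flagged'|H) = 0.917, P('flagged'|¬H) = 0.17.
Update on result 1 ('flagged'): P(H) ← 0.917·0.0800 / (0.917·0.0800 + 0.17·0.9200) = 0.073360/0.22976 = 0.3193.
Update on result 2 ('flagged'): P(H) ← 0.917·0.3193 / (0.917·0.3193 + 0.17·0.6807) = 0.29279/0.40851 = 0.7167.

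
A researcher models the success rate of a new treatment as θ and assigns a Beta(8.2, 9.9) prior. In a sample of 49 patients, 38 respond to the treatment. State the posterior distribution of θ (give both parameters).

Observing 38 successes and 11 failures updates Beta(8.2, 9.9) by adding the success and failure counts to the two shape parameters: α = 8.2+38 = 46.2, β = 9.9+11 = 20.9.

Posterior: Beta(46.2, 20.9)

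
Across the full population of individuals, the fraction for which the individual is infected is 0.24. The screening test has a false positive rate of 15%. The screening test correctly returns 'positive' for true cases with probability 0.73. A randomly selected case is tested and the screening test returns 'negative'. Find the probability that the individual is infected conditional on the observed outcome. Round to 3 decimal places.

P(H | E) ≈ 0.091

Let H be the event that the individual is infected. P(H) = 0.24, so P(¬H) = 0.76. With E the 'negative' result, P(E|H) = 0.27 and P(E|¬H) = 0.85.
P(E) = 0.27·0.24 + 0.85·0.76 = 0.064800 + 0.64600 = 0.71080.
By Bayes' theorem, P(H|E) = 0.064800 / 0.71080 = 0.091.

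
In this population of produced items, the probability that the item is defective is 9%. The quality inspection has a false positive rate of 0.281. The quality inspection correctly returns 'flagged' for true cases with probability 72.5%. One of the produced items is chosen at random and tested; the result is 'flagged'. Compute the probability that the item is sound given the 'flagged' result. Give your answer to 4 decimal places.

P(¬H | E) ≈ 0.7967

Write H for 'the item is defective'. Prior odds H:¬H = 0.09/0.91 = 0.098901. For the 'flagged' outcome, the likelihood ratio is 0.725/0.281 = 2.5801.
Posterior odds = 0.098901 × 2.5801 = 0.25517, so P(H|E) = 0.25517/(1+0.25517) = 0.2033. Then P(¬H|E) = 1 − 0.2033 = 0.7967.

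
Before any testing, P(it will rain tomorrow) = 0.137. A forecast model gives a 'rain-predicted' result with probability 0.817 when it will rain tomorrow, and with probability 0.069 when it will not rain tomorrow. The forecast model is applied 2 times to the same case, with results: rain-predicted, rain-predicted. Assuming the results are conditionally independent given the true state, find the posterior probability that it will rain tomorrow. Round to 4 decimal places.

Let H be the event that it will rain tomorrow; start with P(H) = 0.137. P('rain-predicted'|H) = 0.817, P('rain-predicted'|¬H) = 0.069.
Update on result 1 ('rain-predicted'): P(H) ← 0.817·0.1370 / (0.817·0.1370 + 0.069·0.8630) = 0.11193/0.17148 = 0.6527.
Update on result 2 ('rain-predicted'): P(H) ← 0.817·0.6527 / (0.817·0.6527 + 0.069·0.3473) = 0.53329/0.55725 = 0.9570.

Posterior P(H) ≈ 0.9570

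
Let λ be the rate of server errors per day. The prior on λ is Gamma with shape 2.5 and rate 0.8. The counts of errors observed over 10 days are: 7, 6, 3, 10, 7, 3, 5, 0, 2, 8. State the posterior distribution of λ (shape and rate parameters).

Posterior: Gamma(shape=53.5, rate=10.8)

The Poisson likelihood adds the total count to the shape and the number of exposure periods to the rate. Here ∑xᵢ = 51 and n = 10, so shape 2.5→53.5 and rate 0.8→10.8.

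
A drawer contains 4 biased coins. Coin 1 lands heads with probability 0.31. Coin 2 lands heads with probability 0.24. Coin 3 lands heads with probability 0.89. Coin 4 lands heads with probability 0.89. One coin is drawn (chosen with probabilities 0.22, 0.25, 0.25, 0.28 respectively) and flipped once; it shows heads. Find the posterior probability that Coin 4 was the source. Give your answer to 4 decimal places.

Posterior probability ≈ 0.4154

Tabulate prior·likelihood by source: [1] prior 0.22, lik 0.31, product 0.06820; [2] prior 0.25, lik 0.24, product 0.06000; [3] prior 0.25, lik 0.89, product 0.2225; [4] prior 0.28, lik 0.89, product 0.2492.
Normalizing constant = 0.59990; the posterior for Coin 4 is its product over the sum, 0.2492/0.59990 = 0.4154.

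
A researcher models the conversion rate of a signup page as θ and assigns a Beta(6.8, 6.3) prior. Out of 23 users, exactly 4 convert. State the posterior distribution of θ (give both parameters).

Observing 4 successes and 19 failures updates Beta(6.8, 6.3) by adding the success and failure counts to the two shape parameters: α = 6.8+4 = 10.8, β = 6.3+19 = 25.3.

Posterior: Beta(10.8, 25.3)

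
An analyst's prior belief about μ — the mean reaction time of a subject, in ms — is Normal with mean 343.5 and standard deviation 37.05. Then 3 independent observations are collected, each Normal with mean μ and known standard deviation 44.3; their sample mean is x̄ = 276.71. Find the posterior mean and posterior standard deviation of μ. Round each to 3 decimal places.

Posterior mean ≈ 298.266; posterior SD ≈ 21.048

Prior precision 1/τ₀² = 1/37.05² = 0.00072849; data precision n/σ² = 3/44.3² = 0.00152867.
Posterior precision = 0.00072849 + 0.00152867 = 0.00225716, giving posterior SD = 1/√0.00225716 = 21.048.
Posterior mean = (0.00072849·343.5 + 0.00152867·276.71) / 0.00225716 = 298.266.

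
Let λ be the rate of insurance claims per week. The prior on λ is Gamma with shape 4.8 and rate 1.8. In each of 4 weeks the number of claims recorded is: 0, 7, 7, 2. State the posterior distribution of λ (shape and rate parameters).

The Poisson likelihood adds the total count to the shape and the number of exposure periods to the rate. Here ∑xᵢ = 16 and n = 4, so shape 4.8→20.8 and rate 1.8→5.8.

Posterior: Gamma(shape=20.8, rate=5.8)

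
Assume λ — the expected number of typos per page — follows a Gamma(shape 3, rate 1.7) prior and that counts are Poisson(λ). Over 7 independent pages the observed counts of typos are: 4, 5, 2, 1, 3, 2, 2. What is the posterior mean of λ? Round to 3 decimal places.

The Poisson likelihood adds the total count to the shape and the number of exposure periods to the rate. Here ∑xᵢ = 19 and n = 7, so shape 3→22 and rate 1.7→8.7.
E[λ | data] = 22/8.7 = 2.529.

Posterior mean ≈ 2.529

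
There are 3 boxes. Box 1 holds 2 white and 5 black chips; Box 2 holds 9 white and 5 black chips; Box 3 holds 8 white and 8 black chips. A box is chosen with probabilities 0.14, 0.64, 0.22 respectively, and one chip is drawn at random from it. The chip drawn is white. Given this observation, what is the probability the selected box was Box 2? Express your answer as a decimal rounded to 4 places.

Tabulate prior·likelihood by source: [1] prior 0.14, lik 0.2857, product 0.04000; [2] prior 0.64, lik 0.6429, product 0.4114; [3] prior 0.22, lik 0.5, product 0.1100.
Normalizing constant = 0.56143; the posterior for Box 2 is its product over the sum, 0.4114/0.56143 = 0.7328.

Posterior probability ≈ 0.7328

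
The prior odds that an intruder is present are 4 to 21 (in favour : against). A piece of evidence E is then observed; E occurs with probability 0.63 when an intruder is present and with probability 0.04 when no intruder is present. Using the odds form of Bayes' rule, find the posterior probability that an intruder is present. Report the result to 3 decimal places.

Posterior probability ≈ 0.750

Prior odds = 4/21 = 0.19048. In log-odds, ln(0.19048) = -1.6582.
Add log likelihood ratio: ln(15.750) = 2.7568.
Posterior log-odds = 1.0986, so posterior odds = exp(1.0986) = 3.0000. Converting, P(H|E) = 3.0000/4.0000 = 0.750.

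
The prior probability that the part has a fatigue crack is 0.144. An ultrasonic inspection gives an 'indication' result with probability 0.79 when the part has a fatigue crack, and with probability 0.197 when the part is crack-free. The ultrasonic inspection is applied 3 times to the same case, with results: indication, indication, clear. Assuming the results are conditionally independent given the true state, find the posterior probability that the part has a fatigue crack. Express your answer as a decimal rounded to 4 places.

Posterior P(H) ≈ 0.4143

Let H be the event that the part has a fatigue crack; start with P(H) = 0.144. P('indication'|H) = 0.79, P('indication'|¬H) = 0.197.
Update on result 1 ('indication'): P(H) ← 0.79·0.1440 / (0.79·0.1440 + 0.197·0.8560) = 0.11376/0.28239 = 0.4028.
Update on result 2 ('indication'): P(H) ← 0.79·0.4028 / (0.79·0.4028 + 0.197·0.5972) = 0.31825/0.43589 = 0.7301.
Update on result 3 ('clear'): P(H) ← 0.21·0.7301 / (0.21·0.7301 + 0.803·0.2699) = 0.15332/0.37004 = 0.4143.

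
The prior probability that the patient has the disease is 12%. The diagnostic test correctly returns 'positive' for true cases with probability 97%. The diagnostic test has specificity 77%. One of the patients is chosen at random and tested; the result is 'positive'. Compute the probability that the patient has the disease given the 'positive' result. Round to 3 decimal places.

P(H | E) ≈ 0.365

Write H for 'the patient has the disease'. Prior odds H:¬H = 0.12/0.88 = 0.13636. For the 'positive' outcome, the likelihood ratio is 0.97/0.23 = 4.2174.
Posterior odds = 0.13636 × 4.2174 = 0.57510, so P(H|E) = 0.57510/(1+0.57510) = 0.365.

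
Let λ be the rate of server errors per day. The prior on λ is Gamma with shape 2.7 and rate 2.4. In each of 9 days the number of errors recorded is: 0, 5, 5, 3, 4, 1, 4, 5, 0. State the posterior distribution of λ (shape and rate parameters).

Total count ∑xᵢ = 27 over n = 9 days.
Gamma is conjugate to the Poisson likelihood: posterior is Gamma(shape = 2.7+27 = 29.7, rate = 2.4+9 = 11.4).

Posterior: Gamma(shape=29.7, rate=11.4)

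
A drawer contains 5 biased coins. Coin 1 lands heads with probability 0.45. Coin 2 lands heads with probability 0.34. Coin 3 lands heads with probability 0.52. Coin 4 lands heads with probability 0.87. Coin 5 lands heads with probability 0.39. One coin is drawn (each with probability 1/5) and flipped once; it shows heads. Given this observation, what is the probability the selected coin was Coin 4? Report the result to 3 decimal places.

Posterior probability ≈ 0.339

P(heads|C1) = 0.45; P(heads|C2) = 0.34; P(heads|C3) = 0.52; P(heads|C4) = 0.87; P(heads|C5) = 0.39.
Prior × likelihood for each source: 0.2·0.45=0.09000, 0.2·0.34=0.06800, 0.2·0.52=0.1040, 0.2·0.87=0.1740, 0.2·0.39=0.07800. Summing gives P(heads) = 0.51400.
P(Coin 4 | heads) = 0.1740 / 0.51400 = 0.339.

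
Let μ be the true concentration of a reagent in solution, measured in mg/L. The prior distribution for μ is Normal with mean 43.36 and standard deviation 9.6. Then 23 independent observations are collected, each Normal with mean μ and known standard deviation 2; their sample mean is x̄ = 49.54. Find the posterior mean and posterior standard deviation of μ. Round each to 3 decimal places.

With known σ, the Normal prior is conjugate. Weight on the data is w = (n/σ²)/(n/σ² + 1/τ₀²) = 5.75000/(5.75000+0.0108507) = 0.99812.
Posterior mean = w·x̄ + (1−w)·μ₀ = 0.99812·49.54 + 0.0018835·43.36 = 49.528. Posterior variance = 1/(5.75000+0.0108507) = 0.173585, so SD = 0.417.

Posterior mean ≈ 49.528; posterior SD ≈ 0.417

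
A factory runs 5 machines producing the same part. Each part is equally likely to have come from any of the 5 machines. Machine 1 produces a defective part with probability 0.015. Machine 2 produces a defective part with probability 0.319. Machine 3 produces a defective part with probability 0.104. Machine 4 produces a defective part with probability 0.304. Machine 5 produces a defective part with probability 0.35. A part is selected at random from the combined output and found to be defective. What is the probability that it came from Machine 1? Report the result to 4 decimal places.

Tabulate prior·likelihood by source: [1] prior 0.2, lik 0.015, product 0.003000; [2] prior 0.2, lik 0.319, product 0.06380; [3] prior 0.2, lik 0.104, product 0.02080; [4] prior 0.2, lik 0.304, product 0.06080; [5] prior 0.2, lik 0.35, product 0.07000.
Normalizing constant = 0.21840; the posterior for Machine 1 is its product over the sum, 0.003000/0.21840 = 0.0137.

Posterior probability ≈ 0.0137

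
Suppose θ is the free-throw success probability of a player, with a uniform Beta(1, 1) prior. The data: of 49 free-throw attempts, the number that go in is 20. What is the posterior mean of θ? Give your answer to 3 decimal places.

The binomial likelihood is conjugate to the Beta prior: with 20 successes and 29 failures, the posterior is Beta(1+20, 1+29) = Beta(21, 30).
E[θ | data] = 21/(21+30) = 0.412.

Posterior mean ≈ 0.412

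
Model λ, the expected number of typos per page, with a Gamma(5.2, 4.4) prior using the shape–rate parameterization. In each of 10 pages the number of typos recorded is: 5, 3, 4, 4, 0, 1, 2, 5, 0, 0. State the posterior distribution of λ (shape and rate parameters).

Total count ∑xᵢ = 24 over n = 10 pages.
Gamma is conjugate to the Poisson likelihood: posterior is Gamma(shape = 5.2+24 = 29.2, rate = 4.4+10 = 14.4).

Posterior: Gamma(shape=29.2, rate=14.4)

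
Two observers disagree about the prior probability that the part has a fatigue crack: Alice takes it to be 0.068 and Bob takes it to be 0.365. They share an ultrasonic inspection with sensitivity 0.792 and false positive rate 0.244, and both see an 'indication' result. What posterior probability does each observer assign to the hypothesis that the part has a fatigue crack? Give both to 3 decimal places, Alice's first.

Alice: 0.191; Bob: 0.651

The likelihood ratio for an 'indication' result is 0.792/0.244 = 3.2459.
Alice: prior odds 0.068/0.932 = 0.072961; posterior odds 0.23683; posterior probability 0.191.
Bob: prior odds 0.365/0.635 = 0.57480; posterior odds 1.8658; posterior probability 0.651.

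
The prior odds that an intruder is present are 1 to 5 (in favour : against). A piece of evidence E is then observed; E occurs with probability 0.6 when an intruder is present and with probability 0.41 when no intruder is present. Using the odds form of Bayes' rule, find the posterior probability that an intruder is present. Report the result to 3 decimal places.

Posterior probability ≈ 0.226

Prior odds = 1/5 = 0.20000.
Likelihood ratio for E = 0.6/0.41 = 1.4634.
Posterior odds = prior odds × LR = 0.29268.
Posterior probability = odds/(1+odds) = 0.29268/1.2927 = 0.226.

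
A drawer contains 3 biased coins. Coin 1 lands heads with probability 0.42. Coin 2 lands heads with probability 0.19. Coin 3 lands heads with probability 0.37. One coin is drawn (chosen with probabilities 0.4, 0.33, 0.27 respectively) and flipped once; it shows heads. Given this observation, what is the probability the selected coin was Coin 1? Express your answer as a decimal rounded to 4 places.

P(heads|C1) = 0.42; P(heads|C2) = 0.19; P(heads|C3) = 0.37.
Prior × likelihood for each source: 0.4·0.42=0.1680, 0.33·0.19=0.06270, 0.27·0.37=0.09990. Summing gives P(heads) = 0.33060.
P(Coin 1 | heads) = 0.1680 / 0.33060 = 0.5082.

Posterior probability ≈ 0.5082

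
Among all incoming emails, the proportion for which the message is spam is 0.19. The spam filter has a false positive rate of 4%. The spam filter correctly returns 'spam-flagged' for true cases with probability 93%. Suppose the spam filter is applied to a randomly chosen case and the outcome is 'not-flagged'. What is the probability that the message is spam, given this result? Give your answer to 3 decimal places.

Let H be the event that the message is spam. P(H) = 0.19, so P(¬H) = 0.81. With E the 'not-flagged' result, P(E|H) = 0.07 and P(E|¬H) = 0.96.
P(E) = 0.07·0.19 + 0.96·0.81 = 0.013300 + 0.77760 = 0.79090.
By Bayes' theorem, P(H|E) = 0.013300 / 0.79090 = 0.017.

P(H | E) ≈ 0.017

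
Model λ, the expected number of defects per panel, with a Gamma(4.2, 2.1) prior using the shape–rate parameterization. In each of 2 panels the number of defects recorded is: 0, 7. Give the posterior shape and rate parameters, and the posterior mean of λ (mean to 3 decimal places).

Total count ∑xᵢ = 7 over n = 2 panels.
Gamma is conjugate to the Poisson likelihood: posterior is Gamma(shape = 4.2+7 = 11.2, rate = 2.1+2 = 4.1).
E[λ | data] = 11.2/4.1 = 2.732.

Posterior: Gamma(shape=11.2, rate=4.1); mean ≈ 2.732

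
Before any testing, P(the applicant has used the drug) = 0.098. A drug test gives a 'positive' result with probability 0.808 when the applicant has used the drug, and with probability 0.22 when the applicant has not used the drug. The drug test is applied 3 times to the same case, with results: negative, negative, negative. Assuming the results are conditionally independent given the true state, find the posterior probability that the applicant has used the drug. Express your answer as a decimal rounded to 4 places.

With H the event that the applicant has used the drug, the joint likelihood of the observed sequence is P(data|H) = 0.192·0.192·0.192 = 0.0070779 and P(data|¬H) = 0.78·0.78·0.78 = 0.47455.
Bayes: P(H|data) = 0.098·0.0070779 / (0.098·0.0070779 + 0.902·0.47455) = 0.00069363/0.42874 = 0.0016.

Posterior P(H) ≈ 0.0016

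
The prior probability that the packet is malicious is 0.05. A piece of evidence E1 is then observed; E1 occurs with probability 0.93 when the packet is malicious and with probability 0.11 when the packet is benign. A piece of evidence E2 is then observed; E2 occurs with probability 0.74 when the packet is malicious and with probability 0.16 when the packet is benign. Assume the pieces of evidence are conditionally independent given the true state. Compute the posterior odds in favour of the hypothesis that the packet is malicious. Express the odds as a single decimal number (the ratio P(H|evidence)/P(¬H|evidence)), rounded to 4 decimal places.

Posterior odds ≈ 2.0580

Prior odds = 0.05/(1−0.05) = 0.052632.
Likelihood ratio for E1 = 0.93/0.11 = 8.4545.
Likelihood ratio for E2 = 0.74/0.16 = 4.6250.
Posterior odds = prior odds × LR₁ × LR₂ = 2.0580.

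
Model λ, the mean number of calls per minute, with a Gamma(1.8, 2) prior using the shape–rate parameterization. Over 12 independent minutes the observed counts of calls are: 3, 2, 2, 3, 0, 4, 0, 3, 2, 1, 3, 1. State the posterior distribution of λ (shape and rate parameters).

Posterior: Gamma(shape=25.8, rate=14)

Total count ∑xᵢ = 24 over n = 12 minutes.
Gamma is conjugate to the Poisson likelihood: posterior is Gamma(shape = 1.8+24 = 25.8, rate = 2+12 = 14).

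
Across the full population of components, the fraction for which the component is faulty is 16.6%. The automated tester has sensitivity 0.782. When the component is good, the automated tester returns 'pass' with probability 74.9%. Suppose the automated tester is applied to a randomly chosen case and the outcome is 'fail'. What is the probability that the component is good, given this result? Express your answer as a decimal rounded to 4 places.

Write H for 'the component is faulty'. Prior odds H:¬H = 0.166/0.834 = 0.19904. For the 'fail' outcome, the likelihood ratio is 0.782/0.251 = 3.1155.
Posterior odds = 0.19904 × 3.1155 = 0.62012, so P(H|E) = 0.62012/(1+0.62012) = 0.3828. Then P(¬H|E) = 1 − 0.3828 = 0.6172.

P(¬H | E) ≈ 0.6172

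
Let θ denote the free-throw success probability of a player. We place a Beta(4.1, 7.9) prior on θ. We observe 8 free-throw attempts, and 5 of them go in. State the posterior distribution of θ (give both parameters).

Posterior: Beta(9.1, 10.9)

The binomial likelihood is conjugate to the Beta prior: with 5 successes and 3 failures, the posterior is Beta(4.1+5, 7.9+3) = Beta(9.1, 10.9).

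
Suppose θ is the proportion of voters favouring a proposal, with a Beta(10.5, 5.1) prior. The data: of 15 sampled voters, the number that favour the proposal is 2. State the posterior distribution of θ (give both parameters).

Posterior: Beta(12.5, 18.1)

The binomial likelihood is conjugate to the Beta prior: with 2 successes and 13 failures, the posterior is Beta(10.5+2, 5.1+13) = Beta(12.5, 18.1).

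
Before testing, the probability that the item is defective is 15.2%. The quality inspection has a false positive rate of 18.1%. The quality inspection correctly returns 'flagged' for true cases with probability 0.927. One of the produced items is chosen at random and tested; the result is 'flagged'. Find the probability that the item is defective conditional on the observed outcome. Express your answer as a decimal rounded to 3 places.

Write H for 'the item is defective'. Prior odds H:¬H = 0.152/0.848 = 0.17925. For the 'flagged' outcome, the likelihood ratio is 0.927/0.181 = 5.1215.
Posterior odds = 0.17925 × 5.1215 = 0.91801, so P(H|E) = 0.91801/(1+0.91801) = 0.479.

P(H | E) ≈ 0.479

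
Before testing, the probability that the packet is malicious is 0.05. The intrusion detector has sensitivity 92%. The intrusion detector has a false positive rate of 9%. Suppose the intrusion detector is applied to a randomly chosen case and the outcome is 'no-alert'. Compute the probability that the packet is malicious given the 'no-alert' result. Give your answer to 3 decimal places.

Write H for 'the packet is malicious'. Prior odds H:¬H = 0.05/0.95 = 0.052632. For the 'no-alert' outcome, the likelihood ratio is 0.08/0.91 = 0.087912.
Posterior odds = 0.052632 × 0.087912 = 0.0046270, so P(H|E) = 0.0046270/(1+0.0046270) = 0.005.

P(H | E) ≈ 0.005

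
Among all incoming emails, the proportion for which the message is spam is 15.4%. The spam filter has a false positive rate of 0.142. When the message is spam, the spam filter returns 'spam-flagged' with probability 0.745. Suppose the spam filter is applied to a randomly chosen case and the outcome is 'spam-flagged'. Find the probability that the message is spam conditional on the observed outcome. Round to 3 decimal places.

P(H | E) ≈ 0.488

Let H be the event that the message is spam. P(H) = 0.154, so P(¬H) = 0.846. With E the 'spam-flagged' result, P(E|H) = 0.745 and P(E|¬H) = 0.142.
P(E) = 0.745·0.154 + 0.142·0.846 = 0.11473 + 0.12013 = 0.23486.
By Bayes' theorem, P(H|E) = 0.11473 / 0.23486 = 0.488.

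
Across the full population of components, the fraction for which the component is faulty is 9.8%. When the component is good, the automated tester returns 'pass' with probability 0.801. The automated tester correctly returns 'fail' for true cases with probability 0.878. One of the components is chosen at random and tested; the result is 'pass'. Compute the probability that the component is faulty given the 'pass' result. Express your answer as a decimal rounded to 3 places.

P(H | E) ≈ 0.016

Let H be the event that the component is faulty. P(H) = 0.098, so P(¬H) = 0.902. With E the 'pass' result, P(E|H) = 0.122 and P(E|¬H) = 0.801.
P(E) = 0.122·0.098 + 0.801·0.902 = 0.011956 + 0.72250 = 0.73446.
By Bayes' theorem, P(H|E) = 0.011956 / 0.73446 = 0.016.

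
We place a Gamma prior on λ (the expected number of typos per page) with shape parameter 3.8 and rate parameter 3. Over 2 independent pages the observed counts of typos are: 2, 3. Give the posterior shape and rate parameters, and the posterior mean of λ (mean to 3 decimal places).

The Poisson likelihood adds the total count to the shape and the number of exposure periods to the rate. Here ∑xᵢ = 5 and n = 2, so shape 3.8→8.8 and rate 3→5.
E[λ | data] = 8.8/5 = 1.760.

Posterior: Gamma(shape=8.8, rate=5); mean ≈ 1.760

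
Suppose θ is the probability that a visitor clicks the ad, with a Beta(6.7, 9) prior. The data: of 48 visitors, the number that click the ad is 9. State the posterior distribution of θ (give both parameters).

The binomial likelihood is conjugate to the Beta prior: with 9 successes and 39 failures, the posterior is Beta(6.7+9, 9+39) = Beta(15.7, 48).

Posterior: Beta(15.7, 48)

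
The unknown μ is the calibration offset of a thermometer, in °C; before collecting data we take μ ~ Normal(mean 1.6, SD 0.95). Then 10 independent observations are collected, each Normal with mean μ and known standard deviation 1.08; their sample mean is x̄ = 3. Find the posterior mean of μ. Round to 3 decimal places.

Prior precision 1/τ₀² = 1/0.95² = 1.10803; data precision n/σ² = 10/1.08² = 8.57339.
Posterior precision = 1.10803 + 8.57339 = 9.68142.
Posterior mean = (1.10803·1.6 + 8.57339·3) / 9.68142 = 2.840.

Posterior mean ≈ 2.840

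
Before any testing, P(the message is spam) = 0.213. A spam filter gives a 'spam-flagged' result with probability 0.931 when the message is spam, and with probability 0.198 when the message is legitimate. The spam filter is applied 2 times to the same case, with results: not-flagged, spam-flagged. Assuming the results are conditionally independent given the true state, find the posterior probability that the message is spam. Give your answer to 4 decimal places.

With H the event that the message is spam, the joint likelihood of the observed sequence is P(data|H) = 0.069·0.931 = 0.064239 and P(data|¬H) = 0.802·0.198 = 0.15880.
Bayes: P(H|data) = 0.213·0.064239 / (0.213·0.064239 + 0.787·0.15880) = 0.013683/0.13866 = 0.0987.

Posterior P(H) ≈ 0.0987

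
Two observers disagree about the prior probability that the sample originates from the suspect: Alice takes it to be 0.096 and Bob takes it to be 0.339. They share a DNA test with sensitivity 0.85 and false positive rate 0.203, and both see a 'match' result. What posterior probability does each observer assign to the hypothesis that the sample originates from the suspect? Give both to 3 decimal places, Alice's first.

The likelihood ratio for a 'match' result is 0.85/0.203 = 4.1872.
Alice: prior odds 0.096/0.904 = 0.10619; posterior odds 0.44466; posterior probability 0.308.
Bob: prior odds 0.339/0.661 = 0.51286; posterior odds 2.1474; posterior probability 0.682.

Alice: 0.308; Bob: 0.682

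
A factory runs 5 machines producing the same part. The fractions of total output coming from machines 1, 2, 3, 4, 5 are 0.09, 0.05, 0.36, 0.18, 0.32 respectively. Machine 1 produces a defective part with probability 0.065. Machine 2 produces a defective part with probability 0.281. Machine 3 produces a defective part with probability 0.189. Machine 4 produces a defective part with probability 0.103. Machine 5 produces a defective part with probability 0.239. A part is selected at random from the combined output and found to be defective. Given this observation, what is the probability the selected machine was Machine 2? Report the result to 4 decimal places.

Tabulate prior·likelihood by source: [1] prior 0.09, lik 0.065, product 0.005850; [2] prior 0.05, lik 0.281, product 0.01405; [3] prior 0.36, lik 0.189, product 0.06804; [4] prior 0.18, lik 0.103, product 0.01854; [5] prior 0.32, lik 0.239, product 0.07648.
Normalizing constant = 0.18296; the posterior for Machine 2 is its product over the sum, 0.01405/0.18296 = 0.0768.

Posterior probability ≈ 0.0768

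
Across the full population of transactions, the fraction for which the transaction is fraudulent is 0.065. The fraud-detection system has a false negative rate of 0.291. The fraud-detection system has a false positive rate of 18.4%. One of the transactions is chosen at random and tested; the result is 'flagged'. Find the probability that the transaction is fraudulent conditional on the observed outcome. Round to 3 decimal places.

P(H | E) ≈ 0.211

Write H for 'the transaction is fraudulent'. Prior odds H:¬H = 0.065/0.935 = 0.069519. For the 'flagged' outcome, the likelihood ratio is 0.709/0.184 = 3.8533.
Posterior odds = 0.069519 × 3.8533 = 0.26787, so P(H|E) = 0.26787/(1+0.26787) = 0.211.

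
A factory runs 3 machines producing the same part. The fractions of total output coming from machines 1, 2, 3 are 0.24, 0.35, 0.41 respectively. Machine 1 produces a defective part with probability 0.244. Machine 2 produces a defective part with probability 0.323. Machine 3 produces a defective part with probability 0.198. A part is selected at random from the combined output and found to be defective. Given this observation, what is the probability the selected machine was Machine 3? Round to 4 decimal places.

Posterior probability ≈ 0.3211

P(defective|M1) = 0.244; P(defective|M2) = 0.323; P(defective|M3) = 0.198.
Prior × likelihood for each source: 0.24·0.244=0.05856, 0.35·0.323=0.1130, 0.41·0.198=0.08118. Summing gives P(defective) = 0.25279.
P(Machine 3 | defective) = 0.08118 / 0.25279 = 0.3211.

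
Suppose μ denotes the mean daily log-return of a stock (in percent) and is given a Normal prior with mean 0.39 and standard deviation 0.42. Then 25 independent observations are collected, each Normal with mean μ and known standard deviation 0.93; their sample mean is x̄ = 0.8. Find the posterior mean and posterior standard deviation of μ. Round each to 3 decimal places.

Posterior mean ≈ 0.733; posterior SD ≈ 0.170

With known σ, the Normal prior is conjugate. Weight on the data is w = (n/σ²)/(n/σ² + 1/τ₀²) = 28.9051/(28.9051+5.66893) = 0.83603.
Posterior mean = w·x̄ + (1−w)·μ₀ = 0.83603·0.8 + 0.16397·0.39 = 0.733. Posterior variance = 1/(28.9051+5.66893) = 0.0289235, so SD = 0.170.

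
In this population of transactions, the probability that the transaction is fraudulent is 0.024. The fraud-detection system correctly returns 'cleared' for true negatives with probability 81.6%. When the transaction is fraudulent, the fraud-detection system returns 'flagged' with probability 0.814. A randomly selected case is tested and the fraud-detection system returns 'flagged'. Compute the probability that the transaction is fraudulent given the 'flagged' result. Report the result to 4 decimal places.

Let H be the event that the transaction is fraudulent. P(H) = 0.024, so P(¬H) = 0.976. With E the 'flagged' result, P(E|H) = 0.814 and P(E|¬H) = 0.184.
P(E) = 0.814·0.024 + 0.184·0.976 = 0.019536 + 0.17958 = 0.19912.
By Bayes' theorem, P(H|E) = 0.019536 / 0.19912 = 0.0981.

P(H | E) ≈ 0.0981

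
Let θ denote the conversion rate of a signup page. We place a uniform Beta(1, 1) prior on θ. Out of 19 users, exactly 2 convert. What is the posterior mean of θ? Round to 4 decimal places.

Posterior mean ≈ 0.1429

The binomial likelihood is conjugate to the Beta prior: with 2 successes and 17 failures, the posterior is Beta(1+2, 1+17) = Beta(3, 18).
E[θ | data] = 3/(3+18) = 0.1429.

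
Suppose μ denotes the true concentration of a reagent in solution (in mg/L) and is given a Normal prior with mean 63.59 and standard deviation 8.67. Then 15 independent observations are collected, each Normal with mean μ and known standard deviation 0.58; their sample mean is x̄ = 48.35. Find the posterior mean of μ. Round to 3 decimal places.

With known σ, the Normal prior is conjugate. Weight on the data is w = (n/σ²)/(n/σ² + 1/τ₀²) = 44.5898/(44.5898+0.0133034) = 0.99970.
Posterior mean = w·x̄ + (1−w)·μ₀ = 0.99970·48.35 + 0.00029826·63.59 = 48.355.

Posterior mean ≈ 48.355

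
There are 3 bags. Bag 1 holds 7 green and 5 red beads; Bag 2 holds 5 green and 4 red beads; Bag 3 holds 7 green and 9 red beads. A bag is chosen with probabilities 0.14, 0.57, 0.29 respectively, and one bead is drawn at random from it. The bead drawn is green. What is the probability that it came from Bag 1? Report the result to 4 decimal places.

P(green|Bag 1) = 0.5833; P(green|Bag 2) = 0.5556; P(green|Bag 3) = 0.4375.
Prior × likelihood for each source: 0.14·0.5833=0.08167, 0.57·0.5556=0.3167, 0.29·0.4375=0.1269. Summing gives P(green) = 0.52521.
P(Bag 1 | green) = 0.08167 / 0.52521 = 0.1555.

Posterior probability ≈ 0.1555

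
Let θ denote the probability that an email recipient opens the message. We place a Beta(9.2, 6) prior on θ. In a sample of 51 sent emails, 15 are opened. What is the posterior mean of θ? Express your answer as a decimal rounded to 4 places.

Posterior mean ≈ 0.3656

The binomial likelihood is conjugate to the Beta prior: with 15 successes and 36 failures, the posterior is Beta(9.2+15, 6+36) = Beta(24.2, 42).
E[θ | data] = 24.2/(24.2+42) = 0.3656.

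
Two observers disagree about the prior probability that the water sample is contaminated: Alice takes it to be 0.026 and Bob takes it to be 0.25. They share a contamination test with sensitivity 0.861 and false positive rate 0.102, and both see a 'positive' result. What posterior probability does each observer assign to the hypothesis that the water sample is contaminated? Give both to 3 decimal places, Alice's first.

P('+'|H) = 0.861, P('+'|¬H) = 0.102.
Alice: numerator 0.861·0.026 = 0.022386; evidence = 0.022386+0.102·0.974 = 0.12173; posterior = 0.184.
Bob: numerator 0.861·0.25 = 0.21525; evidence = 0.21525+0.102·0.75 = 0.29175; posterior = 0.738.

Alice: 0.184; Bob: 0.738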